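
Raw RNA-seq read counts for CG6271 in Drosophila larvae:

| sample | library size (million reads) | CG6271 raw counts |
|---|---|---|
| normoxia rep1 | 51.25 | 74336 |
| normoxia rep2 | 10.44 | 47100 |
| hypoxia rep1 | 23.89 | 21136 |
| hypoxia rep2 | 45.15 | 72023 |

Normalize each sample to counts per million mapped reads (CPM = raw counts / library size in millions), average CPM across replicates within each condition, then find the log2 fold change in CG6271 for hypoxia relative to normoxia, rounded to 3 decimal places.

CPM(normoxia rep1) = 74336 / 51.25 = 1450.4585
CPM(normoxia rep2) = 47100 / 10.44 = 4511.4943
CPM(hypoxia rep1) = 21136 / 23.89 = 884.7216
CPM(hypoxia rep2) = 72023 / 45.15 = 1595.1938
mean CPM(normoxia) = 2980.9764; mean CPM(hypoxia) = 1239.9577
Fold change = 1239.9577 / 2980.9764 = 0.41596
log2(0.41596) = -1.2655

-1.265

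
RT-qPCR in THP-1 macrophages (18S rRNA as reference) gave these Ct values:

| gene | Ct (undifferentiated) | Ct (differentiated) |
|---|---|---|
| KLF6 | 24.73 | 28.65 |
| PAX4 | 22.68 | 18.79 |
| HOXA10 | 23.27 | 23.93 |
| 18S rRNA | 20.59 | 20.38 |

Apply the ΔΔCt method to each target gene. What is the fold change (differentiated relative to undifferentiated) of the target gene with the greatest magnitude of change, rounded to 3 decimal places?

0.057

KLF6: ΔΔCt = (28.65−20.38) − (24.73−20.59) = 8.27 − 4.14 = 4.13; fold change = 2^-4.13 = 0.057
PAX4: ΔΔCt = (18.79−20.38) − (22.68−20.59) = -1.59 − 2.09 = -3.68; fold change = 2^3.68 = 12.817
HOXA10: ΔΔCt = (23.93−20.38) − (23.27−20.59) = 3.55 − 2.68 = 0.87; fold change = 2^-0.87 = 0.547
KLF6 has the largest |ΔΔCt| = 4.13.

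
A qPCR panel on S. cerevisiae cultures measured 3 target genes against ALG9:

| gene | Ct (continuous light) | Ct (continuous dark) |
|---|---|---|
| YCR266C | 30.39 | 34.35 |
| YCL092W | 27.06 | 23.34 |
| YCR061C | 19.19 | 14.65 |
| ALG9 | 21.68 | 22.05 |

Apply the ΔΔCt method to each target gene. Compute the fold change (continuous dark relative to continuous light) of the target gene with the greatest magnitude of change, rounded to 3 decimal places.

30.065

YCR266C: ΔΔCt = (34.35−22.05) − (30.39−21.68) = 12.30 − 8.71 = 3.59; fold change = 2^-3.59 = 0.083
YCL092W: ΔΔCt = (23.34−22.05) − (27.06−21.68) = 1.29 − 5.38 = -4.09; fold change = 2^4.09 = 17.030
YCR061C: ΔΔCt = (14.65−22.05) − (19.19−21.68) = -7.40 − (-2.49) = -4.91; fold change = 2^4.91 = 30.065
YCR061C has the largest |ΔΔCt| = 4.91.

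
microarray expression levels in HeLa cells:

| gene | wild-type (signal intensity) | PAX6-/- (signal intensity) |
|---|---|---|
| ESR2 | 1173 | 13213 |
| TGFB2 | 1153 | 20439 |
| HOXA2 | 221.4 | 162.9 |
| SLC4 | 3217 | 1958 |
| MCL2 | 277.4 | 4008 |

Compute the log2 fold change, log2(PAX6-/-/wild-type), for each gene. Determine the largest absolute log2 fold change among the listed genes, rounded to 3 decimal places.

4.148

log2(13213/1173) = 3.494  (ESR2)
log2(20439/1153) = 4.148  (TGFB2)
log2(162.9/221.4) = -0.443  (HOXA2)
log2(1958/3217) = -0.716  (SLC4)
log2(4008/277.4) = 3.853  (MCL2)
The largest magnitude belongs to TGFB2.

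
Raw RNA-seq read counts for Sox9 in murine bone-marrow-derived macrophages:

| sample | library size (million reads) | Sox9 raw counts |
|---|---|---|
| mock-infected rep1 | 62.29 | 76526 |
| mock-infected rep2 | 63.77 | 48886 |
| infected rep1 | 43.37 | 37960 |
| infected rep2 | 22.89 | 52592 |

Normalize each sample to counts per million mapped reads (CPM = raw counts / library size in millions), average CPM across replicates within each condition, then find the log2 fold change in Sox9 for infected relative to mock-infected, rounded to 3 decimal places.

CPM(mock-infected rep1) = 76526 / 62.29 = 1228.5439
CPM(mock-infected rep2) = 48886 / 63.77 = 766.5987
CPM(infected rep1) = 37960 / 43.37 = 875.2594
CPM(infected rep2) = 52592 / 22.89 = 2297.5972
mean CPM(mock-infected) = 997.5713; mean CPM(infected) = 1586.4283
Fold change = 1586.4283 / 997.5713 = 1.59029
log2(1.59029) = 0.6693

0.669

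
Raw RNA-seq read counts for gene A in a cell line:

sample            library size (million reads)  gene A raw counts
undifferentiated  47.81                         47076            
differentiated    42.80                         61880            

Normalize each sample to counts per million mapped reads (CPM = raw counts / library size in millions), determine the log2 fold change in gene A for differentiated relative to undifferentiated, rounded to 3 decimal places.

CPM(undifferentiated) = 47076 / 47.81 = 984.6476
CPM(differentiated) = 61880 / 42.80 = 1445.7944
Fold change = 1445.7944 / 984.6476 = 1.46834
log2(1.46834) = 0.5542

0.554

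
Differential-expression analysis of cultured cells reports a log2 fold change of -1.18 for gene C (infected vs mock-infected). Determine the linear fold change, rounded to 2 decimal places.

0.44

Fold change = 2^(-1.18) = 0.441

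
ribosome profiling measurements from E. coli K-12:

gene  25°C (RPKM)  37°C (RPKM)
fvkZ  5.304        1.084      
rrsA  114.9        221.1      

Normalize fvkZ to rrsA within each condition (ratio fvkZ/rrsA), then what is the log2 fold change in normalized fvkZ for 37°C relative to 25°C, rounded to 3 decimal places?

-3.235

fvkZ/rrsA (25°C) = 5.304 / 114.9 = 0.046162
fvkZ/rrsA (37°C) = 1.084 / 221.1 = 0.0049028
Fold change = 0.0049028 / 0.046162 = 0.1062
log2(0.1062) = -3.2350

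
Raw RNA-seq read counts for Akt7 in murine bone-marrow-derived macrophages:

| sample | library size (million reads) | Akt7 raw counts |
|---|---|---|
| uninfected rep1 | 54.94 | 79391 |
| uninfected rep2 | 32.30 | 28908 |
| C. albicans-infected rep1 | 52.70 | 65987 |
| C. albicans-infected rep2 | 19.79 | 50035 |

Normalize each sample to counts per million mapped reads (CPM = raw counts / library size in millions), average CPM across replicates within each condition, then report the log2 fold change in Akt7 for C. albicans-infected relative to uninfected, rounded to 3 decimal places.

CPM(uninfected rep1) = 79391 / 54.94 = 1445.0491
CPM(uninfected rep2) = 28908 / 32.30 = 894.9845
CPM(C. albicans-infected rep1) = 65987 / 52.70 = 1252.1252
CPM(C. albicans-infected rep2) = 50035 / 19.79 = 2528.2971
mean CPM(uninfected) = 1170.0168; mean CPM(C. albicans-infected) = 1890.2112
Fold change = 1890.2112 / 1170.0168 = 1.61554
log2(1.61554) = 0.6920

0.692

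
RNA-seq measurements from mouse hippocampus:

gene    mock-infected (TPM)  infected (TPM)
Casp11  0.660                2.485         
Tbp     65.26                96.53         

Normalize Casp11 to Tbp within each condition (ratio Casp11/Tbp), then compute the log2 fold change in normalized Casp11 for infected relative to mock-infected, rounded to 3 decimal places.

Casp11/Tbp (mock-infected) = 0.660 / 65.26 = 0.010113
Casp11/Tbp (infected) = 2.485 / 96.53 = 0.025743
Fold change = 0.025743 / 0.010113 = 2.5455
log2(2.5455) = 1.3479

1.348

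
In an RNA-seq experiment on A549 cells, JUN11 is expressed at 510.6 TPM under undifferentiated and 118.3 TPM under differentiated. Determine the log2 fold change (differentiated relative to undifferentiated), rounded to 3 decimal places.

Fold change = 118.3 / 510.6 = 0.2317
log2(0.2317) = -2.1097

-2.110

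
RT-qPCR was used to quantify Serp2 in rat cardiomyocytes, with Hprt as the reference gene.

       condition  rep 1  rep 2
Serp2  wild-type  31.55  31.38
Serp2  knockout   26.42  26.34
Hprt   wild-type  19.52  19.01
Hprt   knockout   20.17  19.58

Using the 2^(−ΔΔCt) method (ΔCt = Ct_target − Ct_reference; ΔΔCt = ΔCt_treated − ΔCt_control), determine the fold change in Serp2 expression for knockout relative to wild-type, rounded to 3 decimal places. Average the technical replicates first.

Mean Ct: Serp2 wild-type 31.465; Serp2 knockout 26.380; Hprt wild-type 19.265; Hprt knockout 19.875
ΔCt(wild-type) = 31.465 − 19.265 = 12.200
ΔCt(knockout) = 26.380 − 19.875 = 6.505
ΔΔCt = 6.505 − 12.200 = -5.695
Fold change = 2^(−(-5.695)) = 2^5.695 = 51.8043

51.804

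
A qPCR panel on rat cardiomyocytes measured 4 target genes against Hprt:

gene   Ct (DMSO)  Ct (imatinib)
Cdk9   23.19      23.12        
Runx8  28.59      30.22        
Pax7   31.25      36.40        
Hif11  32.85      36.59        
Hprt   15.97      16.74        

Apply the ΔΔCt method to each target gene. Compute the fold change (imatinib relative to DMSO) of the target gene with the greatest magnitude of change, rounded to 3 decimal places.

Cdk9: ΔΔCt = (23.12−16.74) − (23.19−15.97) = 6.38 − 7.22 = -0.84; fold change = 2^0.84 = 1.790
Runx8: ΔΔCt = (30.22−16.74) − (28.59−15.97) = 13.48 − 12.62 = 0.86; fold change = 2^-0.86 = 0.551
Pax7: ΔΔCt = (36.40−16.74) − (31.25−15.97) = 19.66 − 15.28 = 4.38; fold change = 2^-4.38 = 0.048
Hif11: ΔΔCt = (36.59−16.74) − (32.85−15.97) = 19.85 − 16.88 = 2.97; fold change = 2^-2.97 = 0.128
Pax7 has the largest |ΔΔCt| = 4.38.

0.048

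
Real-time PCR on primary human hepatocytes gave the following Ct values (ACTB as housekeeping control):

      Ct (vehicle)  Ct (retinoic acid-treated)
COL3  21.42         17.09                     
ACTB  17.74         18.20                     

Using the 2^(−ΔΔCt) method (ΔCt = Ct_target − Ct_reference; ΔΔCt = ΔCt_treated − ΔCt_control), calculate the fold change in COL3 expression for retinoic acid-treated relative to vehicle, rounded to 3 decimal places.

27.665

ΔCt(vehicle) = 21.420 − 17.740 = 3.680
ΔCt(retinoic acid-treated) = 17.090 − 18.200 = -1.110
ΔΔCt = -1.110 − 3.680 = -4.790
Fold change = 2^(−(-4.790)) = 2^4.790 = 27.6652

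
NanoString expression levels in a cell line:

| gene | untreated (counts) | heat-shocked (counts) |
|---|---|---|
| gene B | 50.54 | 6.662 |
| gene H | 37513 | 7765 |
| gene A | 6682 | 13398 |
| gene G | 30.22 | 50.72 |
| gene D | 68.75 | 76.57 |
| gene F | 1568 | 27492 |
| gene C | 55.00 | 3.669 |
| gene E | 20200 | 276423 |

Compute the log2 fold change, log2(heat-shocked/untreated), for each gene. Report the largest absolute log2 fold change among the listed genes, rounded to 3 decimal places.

4.132

log2(6.662/50.54) = -2.923  (gene B)
log2(7765/37513) = -2.272  (gene H)
log2(13398/6682) = 1.004  (gene A)
log2(50.72/30.22) = 0.747  (gene G)
log2(76.57/68.75) = 0.155  (gene D)
log2(27492/1568) = 4.132  (gene F)
log2(3.669/55.00) = -3.906  (gene C)
log2(276423/20200) = 3.774  (gene E)
The largest magnitude belongs to gene F.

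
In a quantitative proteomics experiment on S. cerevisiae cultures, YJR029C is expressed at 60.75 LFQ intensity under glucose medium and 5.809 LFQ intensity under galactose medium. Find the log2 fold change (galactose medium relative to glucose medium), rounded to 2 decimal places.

-3.39

Fold change = 5.809 / 60.75 = 0.0956
log2(0.0956) = -3.387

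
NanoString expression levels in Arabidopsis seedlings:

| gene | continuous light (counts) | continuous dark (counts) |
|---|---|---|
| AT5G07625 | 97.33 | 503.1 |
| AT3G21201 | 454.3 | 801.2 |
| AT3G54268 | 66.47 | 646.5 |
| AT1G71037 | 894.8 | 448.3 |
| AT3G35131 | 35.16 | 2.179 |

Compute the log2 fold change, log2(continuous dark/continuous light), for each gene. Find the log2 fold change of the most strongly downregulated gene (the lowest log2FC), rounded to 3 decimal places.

log2(503.1/97.33) = 2.370  (AT5G07625)
log2(801.2/454.3) = 0.819  (AT3G21201)
log2(646.5/66.47) = 3.282  (AT3G54268)
log2(448.3/894.8) = -0.997  (AT1G71037)
log2(2.179/35.16) = -4.012  (AT3G35131)
AT3G35131 is most strongly downregulated.

-4.012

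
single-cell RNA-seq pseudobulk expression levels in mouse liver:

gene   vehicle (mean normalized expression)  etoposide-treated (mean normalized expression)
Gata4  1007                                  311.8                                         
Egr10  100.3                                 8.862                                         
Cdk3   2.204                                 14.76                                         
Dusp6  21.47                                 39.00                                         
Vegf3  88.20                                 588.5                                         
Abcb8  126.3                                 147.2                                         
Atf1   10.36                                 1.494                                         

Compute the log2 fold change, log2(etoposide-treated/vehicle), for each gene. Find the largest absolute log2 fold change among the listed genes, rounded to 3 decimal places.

log2(311.8/1007) = -1.691  (Gata4)
log2(8.862/100.3) = -3.501  (Egr10)
log2(14.76/2.204) = 2.743  (Cdk3)
log2(39.00/21.47) = 0.861  (Dusp6)
log2(588.5/88.20) = 2.738  (Vegf3)
log2(147.2/126.3) = 0.221  (Abcb8)
log2(1.494/10.36) = -2.794  (Atf1)
The largest magnitude belongs to Egr10.

3.501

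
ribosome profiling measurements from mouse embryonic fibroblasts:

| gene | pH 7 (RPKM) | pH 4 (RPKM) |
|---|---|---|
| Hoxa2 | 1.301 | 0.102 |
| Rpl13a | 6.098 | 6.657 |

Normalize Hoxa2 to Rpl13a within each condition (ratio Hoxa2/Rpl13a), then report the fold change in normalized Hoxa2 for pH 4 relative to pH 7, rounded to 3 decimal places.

0.072

Hoxa2/Rpl13a (pH 7) = 1.301 / 6.098 = 0.21335
Hoxa2/Rpl13a (pH 4) = 0.102 / 6.657 = 0.015322
Fold change = 0.015322 / 0.21335 = 0.0718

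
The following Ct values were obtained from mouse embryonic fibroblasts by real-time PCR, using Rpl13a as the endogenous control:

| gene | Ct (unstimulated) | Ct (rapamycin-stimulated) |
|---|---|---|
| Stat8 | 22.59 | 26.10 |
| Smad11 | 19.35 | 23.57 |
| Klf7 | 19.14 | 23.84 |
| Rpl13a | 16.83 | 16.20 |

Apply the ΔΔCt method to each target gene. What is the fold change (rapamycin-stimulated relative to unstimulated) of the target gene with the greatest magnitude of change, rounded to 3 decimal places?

Stat8: ΔΔCt = (26.10−16.20) − (22.59−16.83) = 9.90 − 5.76 = 4.14; fold change = 2^-4.14 = 0.057
Smad11: ΔΔCt = (23.57−16.20) − (19.35−16.83) = 7.37 − 2.52 = 4.85; fold change = 2^-4.85 = 0.035
Klf7: ΔΔCt = (23.84−16.20) − (19.14−16.83) = 7.64 − 2.31 = 5.33; fold change = 2^-5.33 = 0.025
Klf7 has the largest |ΔΔCt| = 5.33.

0.025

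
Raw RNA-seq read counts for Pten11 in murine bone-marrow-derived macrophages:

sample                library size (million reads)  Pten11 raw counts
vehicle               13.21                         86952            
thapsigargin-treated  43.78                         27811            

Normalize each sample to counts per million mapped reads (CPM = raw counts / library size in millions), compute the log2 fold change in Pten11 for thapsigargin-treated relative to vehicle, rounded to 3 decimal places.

CPM(vehicle) = 86952 / 13.21 = 6582.2861
CPM(thapsigargin-treated) = 27811 / 43.78 = 635.2444
Fold change = 635.2444 / 6582.2861 = 0.09651
log2(0.09651) = -3.3732

-3.373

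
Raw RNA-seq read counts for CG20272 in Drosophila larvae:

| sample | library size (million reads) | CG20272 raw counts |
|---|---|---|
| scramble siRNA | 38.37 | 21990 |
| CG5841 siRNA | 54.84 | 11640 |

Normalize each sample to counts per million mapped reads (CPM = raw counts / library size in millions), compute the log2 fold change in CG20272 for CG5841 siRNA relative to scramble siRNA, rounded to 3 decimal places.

-1.433

CPM(scramble siRNA) = 21990 / 38.37 = 573.1040
CPM(CG5841 siRNA) = 11640 / 54.84 = 212.2538
Fold change = 212.2538 / 573.1040 = 0.37036
log2(0.37036) = -1.4330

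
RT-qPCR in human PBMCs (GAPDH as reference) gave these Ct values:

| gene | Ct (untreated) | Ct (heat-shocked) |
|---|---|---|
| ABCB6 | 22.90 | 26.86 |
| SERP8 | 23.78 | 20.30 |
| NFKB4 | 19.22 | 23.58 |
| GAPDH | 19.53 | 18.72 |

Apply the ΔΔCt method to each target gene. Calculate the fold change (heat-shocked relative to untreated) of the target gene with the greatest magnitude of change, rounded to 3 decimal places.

0.028

ABCB6: ΔΔCt = (26.86−18.72) − (22.90−19.53) = 8.14 − 3.37 = 4.77; fold change = 2^-4.77 = 0.037
SERP8: ΔΔCt = (20.30−18.72) − (23.78−19.53) = 1.58 − 4.25 = -2.67; fold change = 2^2.67 = 6.364
NFKB4: ΔΔCt = (23.58−18.72) − (19.22−19.53) = 4.86 − (-0.31) = 5.17; fold change = 2^-5.17 = 0.028
NFKB4 has the largest |ΔΔCt| = 5.17.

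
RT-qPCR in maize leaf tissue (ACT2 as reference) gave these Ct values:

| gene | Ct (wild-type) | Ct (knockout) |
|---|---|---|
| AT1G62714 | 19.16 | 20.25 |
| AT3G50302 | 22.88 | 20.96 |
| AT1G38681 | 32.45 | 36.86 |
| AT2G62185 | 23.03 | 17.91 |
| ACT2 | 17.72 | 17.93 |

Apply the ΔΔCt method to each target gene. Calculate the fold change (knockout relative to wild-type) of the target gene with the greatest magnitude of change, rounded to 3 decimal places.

AT1G62714: ΔΔCt = (20.25−17.93) − (19.16−17.72) = 2.32 − 1.44 = 0.88; fold change = 2^-0.88 = 0.543
AT3G50302: ΔΔCt = (20.96−17.93) − (22.88−17.72) = 3.03 − 5.16 = -2.13; fold change = 2^2.13 = 4.377
AT1G38681: ΔΔCt = (36.86−17.93) − (32.45−17.72) = 18.93 − 14.73 = 4.20; fold change = 2^-4.20 = 0.054
AT2G62185: ΔΔCt = (17.91−17.93) − (23.03−17.72) = -0.02 − 5.31 = -5.33; fold change = 2^5.33 = 40.224
AT2G62185 has the largest |ΔΔCt| = 5.33.

40.224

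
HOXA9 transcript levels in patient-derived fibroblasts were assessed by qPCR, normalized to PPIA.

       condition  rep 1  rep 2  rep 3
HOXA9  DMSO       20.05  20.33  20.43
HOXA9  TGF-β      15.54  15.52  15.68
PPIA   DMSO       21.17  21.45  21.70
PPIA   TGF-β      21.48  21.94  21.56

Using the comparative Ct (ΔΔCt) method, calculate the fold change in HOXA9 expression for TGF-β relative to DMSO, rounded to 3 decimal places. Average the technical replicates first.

30.065

Mean Ct: HOXA9 DMSO 20.270; HOXA9 TGF-β 15.580; PPIA DMSO 21.440; PPIA TGF-β 21.660
ΔCt(DMSO) = 20.270 − 21.440 = -1.170
ΔCt(TGF-β) = 15.580 − 21.660 = -6.080
ΔΔCt = -6.080 − (-1.170) = -4.910
Fold change = 2^(−(-4.910)) = 2^4.910 = 30.0647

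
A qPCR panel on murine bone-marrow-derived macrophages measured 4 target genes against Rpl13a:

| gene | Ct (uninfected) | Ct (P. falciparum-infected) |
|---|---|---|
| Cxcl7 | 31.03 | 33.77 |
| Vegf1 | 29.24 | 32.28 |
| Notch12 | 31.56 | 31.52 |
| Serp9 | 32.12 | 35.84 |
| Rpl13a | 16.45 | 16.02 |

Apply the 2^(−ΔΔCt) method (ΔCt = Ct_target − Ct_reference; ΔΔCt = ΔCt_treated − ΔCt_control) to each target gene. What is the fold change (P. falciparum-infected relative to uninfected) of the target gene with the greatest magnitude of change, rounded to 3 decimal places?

0.056

Cxcl7: ΔΔCt = (33.77−16.02) − (31.03−16.45) = 17.75 − 14.58 = 3.17; fold change = 2^-3.17 = 0.111
Vegf1: ΔΔCt = (32.28−16.02) − (29.24−16.45) = 16.26 − 12.79 = 3.47; fold change = 2^-3.47 = 0.090
Notch12: ΔΔCt = (31.52−16.02) − (31.56−16.45) = 15.50 − 15.11 = 0.39; fold change = 2^-0.39 = 0.763
Serp9: ΔΔCt = (35.84−16.02) − (32.12−16.45) = 19.82 − 15.67 = 4.15; fold change = 2^-4.15 = 0.056
Serp9 has the largest |ΔΔCt| = 4.15.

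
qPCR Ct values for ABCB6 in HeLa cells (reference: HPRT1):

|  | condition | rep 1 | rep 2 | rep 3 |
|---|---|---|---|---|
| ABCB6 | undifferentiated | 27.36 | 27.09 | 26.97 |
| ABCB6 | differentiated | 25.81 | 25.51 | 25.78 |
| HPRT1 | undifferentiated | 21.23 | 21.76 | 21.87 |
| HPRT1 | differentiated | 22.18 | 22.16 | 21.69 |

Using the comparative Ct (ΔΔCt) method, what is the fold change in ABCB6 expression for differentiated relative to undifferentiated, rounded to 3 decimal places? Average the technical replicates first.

Mean Ct: ABCB6 undifferentiated 27.140; ABCB6 differentiated 25.700; HPRT1 undifferentiated 21.620; HPRT1 differentiated 22.010
ΔCt(undifferentiated) = 27.140 − 21.620 = 5.520
ΔCt(differentiated) = 25.700 − 22.010 = 3.690
ΔΔCt = 3.690 − 5.520 = -1.830
Fold change = 2^(−(-1.830)) = 2^1.830 = 3.5554

3.555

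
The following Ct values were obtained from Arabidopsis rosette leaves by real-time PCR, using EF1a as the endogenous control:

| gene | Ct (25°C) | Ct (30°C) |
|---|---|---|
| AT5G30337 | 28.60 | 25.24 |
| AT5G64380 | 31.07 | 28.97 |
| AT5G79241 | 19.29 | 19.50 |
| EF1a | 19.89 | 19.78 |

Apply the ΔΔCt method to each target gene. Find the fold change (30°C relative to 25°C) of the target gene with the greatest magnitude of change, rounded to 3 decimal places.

AT5G30337: ΔΔCt = (25.24−19.78) − (28.60−19.89) = 5.46 − 8.71 = -3.25; fold change = 2^3.25 = 9.514
AT5G64380: ΔΔCt = (28.97−19.78) − (31.07−19.89) = 9.19 − 11.18 = -1.99; fold change = 2^1.99 = 3.972
AT5G79241: ΔΔCt = (19.50−19.78) − (19.29−19.89) = -0.28 − (-0.60) = 0.32; fold change = 2^-0.32 = 0.801
AT5G30337 has the largest |ΔΔCt| = 3.25.

9.514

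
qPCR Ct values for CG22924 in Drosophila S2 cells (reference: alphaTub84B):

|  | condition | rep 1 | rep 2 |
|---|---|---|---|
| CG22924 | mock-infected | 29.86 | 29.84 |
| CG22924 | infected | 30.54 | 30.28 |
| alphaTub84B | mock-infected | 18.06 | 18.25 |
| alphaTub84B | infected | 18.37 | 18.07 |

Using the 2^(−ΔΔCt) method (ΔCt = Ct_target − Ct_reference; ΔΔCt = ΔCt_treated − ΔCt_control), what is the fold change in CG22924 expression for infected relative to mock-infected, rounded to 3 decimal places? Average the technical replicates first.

0.710

Mean Ct: CG22924 mock-infected 29.850; CG22924 infected 30.410; alphaTub84B mock-infected 18.155; alphaTub84B infected 18.220
ΔCt(mock-infected) = 29.850 − 18.155 = 11.695
ΔCt(infected) = 30.410 − 18.220 = 12.190
ΔΔCt = 12.190 − 11.695 = 0.495
Fold change = 2^(−0.495) = 0.7096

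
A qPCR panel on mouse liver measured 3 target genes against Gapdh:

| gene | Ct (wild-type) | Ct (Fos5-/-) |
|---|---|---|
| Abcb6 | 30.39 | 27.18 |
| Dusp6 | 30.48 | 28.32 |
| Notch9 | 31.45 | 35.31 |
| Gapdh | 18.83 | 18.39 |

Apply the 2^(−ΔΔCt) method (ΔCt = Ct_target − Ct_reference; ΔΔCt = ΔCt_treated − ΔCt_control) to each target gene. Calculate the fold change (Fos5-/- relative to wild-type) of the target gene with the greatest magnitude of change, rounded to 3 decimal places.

Abcb6: ΔΔCt = (27.18−18.39) − (30.39−18.83) = 8.79 − 11.56 = -2.77; fold change = 2^2.77 = 6.821
Dusp6: ΔΔCt = (28.32−18.39) − (30.48−18.83) = 9.93 − 11.65 = -1.72; fold change = 2^1.72 = 3.294
Notch9: ΔΔCt = (35.31−18.39) − (31.45−18.83) = 16.92 − 12.62 = 4.30; fold change = 2^-4.30 = 0.051
Notch9 has the largest |ΔΔCt| = 4.30.

0.051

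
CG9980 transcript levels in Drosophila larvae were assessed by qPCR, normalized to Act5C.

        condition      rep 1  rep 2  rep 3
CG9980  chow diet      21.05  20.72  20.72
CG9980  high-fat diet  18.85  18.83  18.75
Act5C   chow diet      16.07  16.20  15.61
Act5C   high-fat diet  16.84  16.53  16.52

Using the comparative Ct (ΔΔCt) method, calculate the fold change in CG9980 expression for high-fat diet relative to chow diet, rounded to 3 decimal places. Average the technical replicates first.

6.453

Mean Ct: CG9980 chow diet 20.830; CG9980 high-fat diet 18.810; Act5C chow diet 15.960; Act5C high-fat diet 16.630
ΔCt(chow diet) = 20.830 − 15.960 = 4.870
ΔCt(high-fat diet) = 18.810 − 16.630 = 2.180
ΔΔCt = 2.180 − 4.870 = -2.690
Fold change = 2^(−(-2.690)) = 2^2.690 = 6.4531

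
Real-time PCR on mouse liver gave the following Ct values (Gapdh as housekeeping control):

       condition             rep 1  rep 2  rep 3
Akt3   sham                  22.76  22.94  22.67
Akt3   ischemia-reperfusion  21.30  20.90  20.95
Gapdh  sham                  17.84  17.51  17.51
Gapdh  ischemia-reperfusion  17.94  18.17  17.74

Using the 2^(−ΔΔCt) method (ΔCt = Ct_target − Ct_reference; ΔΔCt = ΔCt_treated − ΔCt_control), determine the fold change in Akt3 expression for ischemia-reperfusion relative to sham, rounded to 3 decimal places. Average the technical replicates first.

4.199

Mean Ct: Akt3 sham 22.790; Akt3 ischemia-reperfusion 21.050; Gapdh sham 17.620; Gapdh ischemia-reperfusion 17.950
ΔCt(sham) = 22.790 − 17.620 = 5.170
ΔCt(ischemia-reperfusion) = 21.050 − 17.950 = 3.100
ΔΔCt = 3.100 − 5.170 = -2.070
Fold change = 2^(−(-2.070)) = 2^2.070 = 4.1989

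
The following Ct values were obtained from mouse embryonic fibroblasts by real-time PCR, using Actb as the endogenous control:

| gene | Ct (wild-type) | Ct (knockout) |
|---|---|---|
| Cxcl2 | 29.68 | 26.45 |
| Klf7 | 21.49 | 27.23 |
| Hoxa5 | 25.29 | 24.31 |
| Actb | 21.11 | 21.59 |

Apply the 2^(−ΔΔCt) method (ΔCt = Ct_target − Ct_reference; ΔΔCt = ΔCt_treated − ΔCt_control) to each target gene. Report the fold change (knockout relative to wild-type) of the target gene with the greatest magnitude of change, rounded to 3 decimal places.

Cxcl2: ΔΔCt = (26.45−21.59) − (29.68−21.11) = 4.86 − 8.57 = -3.71; fold change = 2^3.71 = 13.086
Klf7: ΔΔCt = (27.23−21.59) − (21.49−21.11) = 5.64 − 0.38 = 5.26; fold change = 2^-5.26 = 0.026
Hoxa5: ΔΔCt = (24.31−21.59) − (25.29−21.11) = 2.72 − 4.18 = -1.46; fold change = 2^1.46 = 2.751
Klf7 has the largest |ΔΔCt| = 5.26.

0.026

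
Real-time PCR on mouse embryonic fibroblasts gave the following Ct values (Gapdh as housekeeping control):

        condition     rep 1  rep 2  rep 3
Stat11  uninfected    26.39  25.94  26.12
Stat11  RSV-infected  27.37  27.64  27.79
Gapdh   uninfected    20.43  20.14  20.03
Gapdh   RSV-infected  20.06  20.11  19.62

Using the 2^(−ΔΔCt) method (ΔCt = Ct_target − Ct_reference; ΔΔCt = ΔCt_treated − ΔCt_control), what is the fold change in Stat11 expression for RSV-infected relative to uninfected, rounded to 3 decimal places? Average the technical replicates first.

Mean Ct: Stat11 uninfected 26.150; Stat11 RSV-infected 27.600; Gapdh uninfected 20.200; Gapdh RSV-infected 19.930
ΔCt(uninfected) = 26.150 − 20.200 = 5.950
ΔCt(RSV-infected) = 27.600 − 19.930 = 7.670
ΔΔCt = 7.670 − 5.950 = 1.720
Fold change = 2^(−1.720) = 0.3035

0.304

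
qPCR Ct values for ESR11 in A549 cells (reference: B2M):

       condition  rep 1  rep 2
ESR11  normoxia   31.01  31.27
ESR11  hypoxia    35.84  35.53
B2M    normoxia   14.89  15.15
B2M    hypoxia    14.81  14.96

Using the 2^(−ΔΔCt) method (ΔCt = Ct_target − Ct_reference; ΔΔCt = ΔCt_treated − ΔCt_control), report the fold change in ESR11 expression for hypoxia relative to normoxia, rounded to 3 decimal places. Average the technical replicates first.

Mean Ct: ESR11 normoxia 31.140; ESR11 hypoxia 35.685; B2M normoxia 15.020; B2M hypoxia 14.885
ΔCt(normoxia) = 31.140 − 15.020 = 16.120
ΔCt(hypoxia) = 35.685 − 14.885 = 20.800
ΔΔCt = 20.800 − 16.120 = 4.680
Fold change = 2^(−4.680) = 0.0390

0.039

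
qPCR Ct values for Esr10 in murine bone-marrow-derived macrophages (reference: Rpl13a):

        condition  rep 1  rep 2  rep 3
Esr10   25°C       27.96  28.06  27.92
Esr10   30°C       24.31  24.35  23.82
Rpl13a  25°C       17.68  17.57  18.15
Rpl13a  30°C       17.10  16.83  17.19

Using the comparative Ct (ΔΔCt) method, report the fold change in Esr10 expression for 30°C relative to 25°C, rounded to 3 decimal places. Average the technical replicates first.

8.340

Mean Ct: Esr10 25°C 27.980; Esr10 30°C 24.160; Rpl13a 25°C 17.800; Rpl13a 30°C 17.040
ΔCt(25°C) = 27.980 − 17.800 = 10.180
ΔCt(30°C) = 24.160 − 17.040 = 7.120
ΔΔCt = 7.120 − 10.180 = -3.060
Fold change = 2^(−(-3.060)) = 2^3.060 = 8.3397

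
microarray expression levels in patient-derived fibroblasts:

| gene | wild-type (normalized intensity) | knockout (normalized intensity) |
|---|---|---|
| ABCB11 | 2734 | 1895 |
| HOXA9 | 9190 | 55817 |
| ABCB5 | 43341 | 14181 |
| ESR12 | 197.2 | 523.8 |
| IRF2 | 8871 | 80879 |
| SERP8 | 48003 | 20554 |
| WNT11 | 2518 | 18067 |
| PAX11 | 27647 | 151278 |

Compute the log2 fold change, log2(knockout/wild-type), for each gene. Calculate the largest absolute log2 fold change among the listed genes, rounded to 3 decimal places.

log2(1895/2734) = -0.529  (ABCB11)
log2(55817/9190) = 2.603  (HOXA9)
log2(14181/43341) = -1.612  (ABCB5)
log2(523.8/197.2) = 1.409  (ESR12)
log2(80879/8871) = 3.189  (IRF2)
log2(20554/48003) = -1.224  (SERP8)
log2(18067/2518) = 2.843  (WNT11)
log2(151278/27647) = 2.452  (PAX11)
The largest magnitude belongs to IRF2.

3.189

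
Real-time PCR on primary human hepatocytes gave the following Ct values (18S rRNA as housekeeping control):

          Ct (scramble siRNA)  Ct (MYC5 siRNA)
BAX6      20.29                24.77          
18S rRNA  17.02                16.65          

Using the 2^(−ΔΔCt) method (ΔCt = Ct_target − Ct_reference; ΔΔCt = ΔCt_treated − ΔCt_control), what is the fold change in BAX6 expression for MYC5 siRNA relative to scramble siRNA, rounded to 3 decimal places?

0.035

ΔCt(scramble siRNA) = 20.290 − 17.020 = 3.270
ΔCt(MYC5 siRNA) = 24.770 − 16.650 = 8.120
ΔΔCt = 8.120 − 3.270 = 4.850
Fold change = 2^(−4.850) = 0.0347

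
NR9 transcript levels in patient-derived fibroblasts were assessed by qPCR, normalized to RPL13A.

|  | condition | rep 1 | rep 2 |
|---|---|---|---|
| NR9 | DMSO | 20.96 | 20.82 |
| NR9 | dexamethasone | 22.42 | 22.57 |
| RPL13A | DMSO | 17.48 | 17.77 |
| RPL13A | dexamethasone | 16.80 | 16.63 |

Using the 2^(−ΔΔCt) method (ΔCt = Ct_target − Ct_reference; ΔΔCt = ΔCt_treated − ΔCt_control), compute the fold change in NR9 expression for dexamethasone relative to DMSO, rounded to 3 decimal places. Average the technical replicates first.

0.175

Mean Ct: NR9 DMSO 20.890; NR9 dexamethasone 22.495; RPL13A DMSO 17.625; RPL13A dexamethasone 16.715
ΔCt(DMSO) = 20.890 − 17.625 = 3.265
ΔCt(dexamethasone) = 22.495 − 16.715 = 5.780
ΔΔCt = 5.780 − 3.265 = 2.515
Fold change = 2^(−2.515) = 0.1749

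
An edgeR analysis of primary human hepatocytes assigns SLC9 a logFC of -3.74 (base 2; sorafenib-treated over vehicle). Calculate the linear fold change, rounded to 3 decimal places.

0.075

Fold change = 2^(-3.74) = 0.0748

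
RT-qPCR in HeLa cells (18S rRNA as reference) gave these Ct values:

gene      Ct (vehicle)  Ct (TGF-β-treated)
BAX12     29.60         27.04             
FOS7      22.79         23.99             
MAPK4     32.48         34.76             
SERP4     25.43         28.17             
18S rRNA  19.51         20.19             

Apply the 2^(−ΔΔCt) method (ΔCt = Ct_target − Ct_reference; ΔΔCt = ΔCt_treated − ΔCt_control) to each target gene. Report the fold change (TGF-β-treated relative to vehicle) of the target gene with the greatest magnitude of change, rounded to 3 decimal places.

9.448

BAX12: ΔΔCt = (27.04−20.19) − (29.60−19.51) = 6.85 − 10.09 = -3.24; fold change = 2^3.24 = 9.448
FOS7: ΔΔCt = (23.99−20.19) − (22.79−19.51) = 3.80 − 3.28 = 0.52; fold change = 2^-0.52 = 0.697
MAPK4: ΔΔCt = (34.76−20.19) − (32.48−19.51) = 14.57 − 12.97 = 1.60; fold change = 2^-1.60 = 0.330
SERP4: ΔΔCt = (28.17−20.19) − (25.43−19.51) = 7.98 − 5.92 = 2.06; fold change = 2^-2.06 = 0.240
BAX12 has the largest |ΔΔCt| = 3.24.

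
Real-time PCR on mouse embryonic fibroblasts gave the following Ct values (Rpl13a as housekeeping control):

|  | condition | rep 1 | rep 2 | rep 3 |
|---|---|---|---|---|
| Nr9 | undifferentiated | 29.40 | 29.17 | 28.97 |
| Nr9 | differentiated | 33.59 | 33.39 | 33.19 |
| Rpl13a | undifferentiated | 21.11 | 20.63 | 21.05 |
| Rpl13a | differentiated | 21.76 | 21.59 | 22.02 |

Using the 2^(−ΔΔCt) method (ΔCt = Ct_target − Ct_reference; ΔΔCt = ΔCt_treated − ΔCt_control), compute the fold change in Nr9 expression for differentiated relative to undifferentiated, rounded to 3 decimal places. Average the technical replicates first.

0.098

Mean Ct: Nr9 undifferentiated 29.180; Nr9 differentiated 33.390; Rpl13a undifferentiated 20.930; Rpl13a differentiated 21.790
ΔCt(undifferentiated) = 29.180 − 20.930 = 8.250
ΔCt(differentiated) = 33.390 − 21.790 = 11.600
ΔΔCt = 11.600 − 8.250 = 3.350
Fold change = 2^(−3.350) = 0.0981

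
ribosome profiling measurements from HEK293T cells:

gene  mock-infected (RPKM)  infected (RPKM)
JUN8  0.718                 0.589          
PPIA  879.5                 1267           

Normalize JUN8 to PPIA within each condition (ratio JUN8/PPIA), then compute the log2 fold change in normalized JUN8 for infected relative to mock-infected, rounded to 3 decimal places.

-0.812

JUN8/PPIA (mock-infected) = 0.718 / 879.5 = 0.00081637
JUN8/PPIA (infected) = 0.589 / 1267 = 0.00046488
Fold change = 0.00046488 / 0.00081637 = 0.5694
log2(0.5694) = -0.8124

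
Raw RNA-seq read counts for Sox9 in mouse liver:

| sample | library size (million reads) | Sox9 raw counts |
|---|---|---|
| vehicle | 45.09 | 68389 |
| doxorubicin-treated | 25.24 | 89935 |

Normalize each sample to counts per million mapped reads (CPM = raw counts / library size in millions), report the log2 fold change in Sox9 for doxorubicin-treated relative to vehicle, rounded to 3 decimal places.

1.232

CPM(vehicle) = 68389 / 45.09 = 1516.7221
CPM(doxorubicin-treated) = 89935 / 25.24 = 3563.1933
Fold change = 3563.1933 / 1516.7221 = 2.34927
log2(2.34927) = 1.2322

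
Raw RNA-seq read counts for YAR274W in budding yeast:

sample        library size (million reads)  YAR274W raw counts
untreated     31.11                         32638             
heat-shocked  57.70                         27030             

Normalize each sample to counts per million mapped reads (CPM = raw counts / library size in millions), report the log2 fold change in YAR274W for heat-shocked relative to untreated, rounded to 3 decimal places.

-1.163

CPM(untreated) = 32638 / 31.11 = 1049.1160
CPM(heat-shocked) = 27030 / 57.70 = 468.4575
Fold change = 468.4575 / 1049.1160 = 0.44653
log2(0.44653) = -1.1632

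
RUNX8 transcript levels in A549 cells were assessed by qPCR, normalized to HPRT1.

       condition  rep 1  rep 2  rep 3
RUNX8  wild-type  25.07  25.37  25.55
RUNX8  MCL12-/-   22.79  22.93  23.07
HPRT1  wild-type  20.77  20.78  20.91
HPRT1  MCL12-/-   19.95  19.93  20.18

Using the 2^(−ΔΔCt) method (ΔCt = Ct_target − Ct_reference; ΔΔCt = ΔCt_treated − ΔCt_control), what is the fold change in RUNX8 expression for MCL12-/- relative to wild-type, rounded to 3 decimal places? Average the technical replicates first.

3.031

Mean Ct: RUNX8 wild-type 25.330; RUNX8 MCL12-/- 22.930; HPRT1 wild-type 20.820; HPRT1 MCL12-/- 20.020
ΔCt(wild-type) = 25.330 − 20.820 = 4.510
ΔCt(MCL12-/-) = 22.930 − 20.020 = 2.910
ΔΔCt = 2.910 − 4.510 = -1.600
Fold change = 2^(−(-1.600)) = 2^1.600 = 3.0314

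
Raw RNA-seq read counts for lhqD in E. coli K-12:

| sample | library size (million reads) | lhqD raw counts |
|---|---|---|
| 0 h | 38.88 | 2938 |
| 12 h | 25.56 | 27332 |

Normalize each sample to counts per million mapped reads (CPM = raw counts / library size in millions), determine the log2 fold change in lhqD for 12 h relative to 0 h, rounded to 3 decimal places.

CPM(0 h) = 2938 / 38.88 = 75.5658
CPM(12 h) = 27332 / 25.56 = 1069.3271
Fold change = 1069.3271 / 75.5658 = 14.15093
log2(14.15093) = 3.8228

3.823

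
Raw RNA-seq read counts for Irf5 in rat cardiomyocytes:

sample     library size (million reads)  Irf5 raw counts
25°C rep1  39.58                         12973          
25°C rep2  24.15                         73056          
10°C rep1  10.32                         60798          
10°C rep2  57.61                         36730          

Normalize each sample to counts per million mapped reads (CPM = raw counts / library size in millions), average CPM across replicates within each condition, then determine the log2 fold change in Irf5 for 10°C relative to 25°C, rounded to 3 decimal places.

0.961

CPM(25°C rep1) = 12973 / 39.58 = 327.7665
CPM(25°C rep2) = 73056 / 24.15 = 3025.0932
CPM(10°C rep1) = 60798 / 10.32 = 5891.2791
CPM(10°C rep2) = 36730 / 57.61 = 637.5629
mean CPM(25°C) = 1676.4299; mean CPM(10°C) = 3264.4210
Fold change = 3264.4210 / 1676.4299 = 1.94725
log2(1.94725) = 0.9614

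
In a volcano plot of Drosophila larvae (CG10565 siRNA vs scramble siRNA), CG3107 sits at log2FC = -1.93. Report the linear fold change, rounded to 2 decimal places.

Fold change = 2^(-1.93) = 0.262

0.26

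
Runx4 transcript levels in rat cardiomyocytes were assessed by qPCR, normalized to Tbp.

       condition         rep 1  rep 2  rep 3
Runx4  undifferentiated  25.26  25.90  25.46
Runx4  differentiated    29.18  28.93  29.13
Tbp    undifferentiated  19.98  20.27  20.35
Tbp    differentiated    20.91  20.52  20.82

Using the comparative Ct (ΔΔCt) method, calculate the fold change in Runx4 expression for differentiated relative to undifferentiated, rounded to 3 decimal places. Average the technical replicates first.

Mean Ct: Runx4 undifferentiated 25.540; Runx4 differentiated 29.080; Tbp undifferentiated 20.200; Tbp differentiated 20.750
ΔCt(undifferentiated) = 25.540 − 20.200 = 5.340
ΔCt(differentiated) = 29.080 − 20.750 = 8.330
ΔΔCt = 8.330 − 5.340 = 2.990
Fold change = 2^(−2.990) = 0.1259

0.126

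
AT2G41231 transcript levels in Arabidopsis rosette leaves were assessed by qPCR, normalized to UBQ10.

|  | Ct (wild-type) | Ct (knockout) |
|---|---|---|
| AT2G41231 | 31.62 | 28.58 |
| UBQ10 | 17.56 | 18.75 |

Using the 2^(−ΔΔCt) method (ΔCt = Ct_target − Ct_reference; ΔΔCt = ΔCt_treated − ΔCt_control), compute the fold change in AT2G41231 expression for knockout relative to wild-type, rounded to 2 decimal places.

ΔCt(wild-type) = 31.620 − 17.560 = 14.060
ΔCt(knockout) = 28.580 − 18.750 = 9.830
ΔΔCt = 9.830 − 14.060 = -4.230
Fold change = 2^(−(-4.230)) = 2^4.230 = 18.765

18.77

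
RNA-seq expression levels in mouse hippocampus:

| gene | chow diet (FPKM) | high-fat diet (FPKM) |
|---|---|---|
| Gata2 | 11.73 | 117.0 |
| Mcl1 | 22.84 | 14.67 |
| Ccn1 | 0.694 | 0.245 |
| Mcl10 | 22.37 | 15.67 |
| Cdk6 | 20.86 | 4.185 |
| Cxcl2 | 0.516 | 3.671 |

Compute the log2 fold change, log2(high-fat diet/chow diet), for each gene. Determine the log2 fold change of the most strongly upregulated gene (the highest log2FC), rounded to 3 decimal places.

log2(117.0/11.73) = 3.318  (Gata2)
log2(14.67/22.84) = -0.639  (Mcl1)
log2(0.245/0.694) = -1.502  (Ccn1)
log2(15.67/22.37) = -0.514  (Mcl10)
log2(4.185/20.86) = -2.317  (Cdk6)
log2(3.671/0.516) = 2.831  (Cxcl2)
Gata2 is most strongly upregulated.

3.318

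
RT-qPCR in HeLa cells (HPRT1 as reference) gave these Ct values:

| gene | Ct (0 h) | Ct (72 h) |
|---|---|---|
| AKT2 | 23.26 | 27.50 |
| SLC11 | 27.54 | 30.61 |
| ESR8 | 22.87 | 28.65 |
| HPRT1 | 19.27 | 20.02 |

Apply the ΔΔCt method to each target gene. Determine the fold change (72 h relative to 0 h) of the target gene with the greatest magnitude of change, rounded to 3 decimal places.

AKT2: ΔΔCt = (27.50−20.02) − (23.26−19.27) = 7.48 − 3.99 = 3.49; fold change = 2^-3.49 = 0.089
SLC11: ΔΔCt = (30.61−20.02) − (27.54−19.27) = 10.59 − 8.27 = 2.32; fold change = 2^-2.32 = 0.200
ESR8: ΔΔCt = (28.65−20.02) − (22.87−19.27) = 8.63 − 3.60 = 5.03; fold change = 2^-5.03 = 0.031
ESR8 has the largest |ΔΔCt| = 5.03.

0.031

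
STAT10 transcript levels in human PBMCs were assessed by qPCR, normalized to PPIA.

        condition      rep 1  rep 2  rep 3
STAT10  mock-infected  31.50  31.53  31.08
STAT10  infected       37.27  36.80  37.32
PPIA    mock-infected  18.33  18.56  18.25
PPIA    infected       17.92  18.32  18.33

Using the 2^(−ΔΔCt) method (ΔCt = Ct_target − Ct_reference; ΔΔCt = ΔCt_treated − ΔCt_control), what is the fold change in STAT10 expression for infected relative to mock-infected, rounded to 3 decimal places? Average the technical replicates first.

Mean Ct: STAT10 mock-infected 31.370; STAT10 infected 37.130; PPIA mock-infected 18.380; PPIA infected 18.190
ΔCt(mock-infected) = 31.370 − 18.380 = 12.990
ΔCt(infected) = 37.130 − 18.190 = 18.940
ΔΔCt = 18.940 − 12.990 = 5.950
Fold change = 2^(−5.950) = 0.0162

0.016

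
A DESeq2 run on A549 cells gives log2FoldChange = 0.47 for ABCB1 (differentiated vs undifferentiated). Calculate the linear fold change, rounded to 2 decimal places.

Fold change = 2^(0.47) = 1.385

1.39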